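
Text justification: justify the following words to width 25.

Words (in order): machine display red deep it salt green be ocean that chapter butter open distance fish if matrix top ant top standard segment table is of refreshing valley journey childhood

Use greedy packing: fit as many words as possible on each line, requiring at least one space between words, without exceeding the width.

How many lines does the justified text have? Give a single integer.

Line 1: ['machine', 'display', 'red', 'deep'] (min_width=24, slack=1)
Line 2: ['it', 'salt', 'green', 'be', 'ocean'] (min_width=22, slack=3)
Line 3: ['that', 'chapter', 'butter', 'open'] (min_width=24, slack=1)
Line 4: ['distance', 'fish', 'if', 'matrix'] (min_width=23, slack=2)
Line 5: ['top', 'ant', 'top', 'standard'] (min_width=20, slack=5)
Line 6: ['segment', 'table', 'is', 'of'] (min_width=19, slack=6)
Line 7: ['refreshing', 'valley', 'journey'] (min_width=25, slack=0)
Line 8: ['childhood'] (min_width=9, slack=16)
Total lines: 8

Answer: 8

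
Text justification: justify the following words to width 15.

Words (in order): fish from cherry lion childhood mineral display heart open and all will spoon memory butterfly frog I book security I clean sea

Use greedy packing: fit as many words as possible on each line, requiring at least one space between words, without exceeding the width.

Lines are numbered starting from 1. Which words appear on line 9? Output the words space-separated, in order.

Answer: I book security

Derivation:
Line 1: ['fish', 'from'] (min_width=9, slack=6)
Line 2: ['cherry', 'lion'] (min_width=11, slack=4)
Line 3: ['childhood'] (min_width=9, slack=6)
Line 4: ['mineral', 'display'] (min_width=15, slack=0)
Line 5: ['heart', 'open', 'and'] (min_width=14, slack=1)
Line 6: ['all', 'will', 'spoon'] (min_width=14, slack=1)
Line 7: ['memory'] (min_width=6, slack=9)
Line 8: ['butterfly', 'frog'] (min_width=14, slack=1)
Line 9: ['I', 'book', 'security'] (min_width=15, slack=0)
Line 10: ['I', 'clean', 'sea'] (min_width=11, slack=4)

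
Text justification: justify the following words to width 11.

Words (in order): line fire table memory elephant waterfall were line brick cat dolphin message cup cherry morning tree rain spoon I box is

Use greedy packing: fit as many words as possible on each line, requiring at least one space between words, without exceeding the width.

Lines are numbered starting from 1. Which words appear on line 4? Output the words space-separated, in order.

Answer: elephant

Derivation:
Line 1: ['line', 'fire'] (min_width=9, slack=2)
Line 2: ['table'] (min_width=5, slack=6)
Line 3: ['memory'] (min_width=6, slack=5)
Line 4: ['elephant'] (min_width=8, slack=3)
Line 5: ['waterfall'] (min_width=9, slack=2)
Line 6: ['were', 'line'] (min_width=9, slack=2)
Line 7: ['brick', 'cat'] (min_width=9, slack=2)
Line 8: ['dolphin'] (min_width=7, slack=4)
Line 9: ['message', 'cup'] (min_width=11, slack=0)
Line 10: ['cherry'] (min_width=6, slack=5)
Line 11: ['morning'] (min_width=7, slack=4)
Line 12: ['tree', 'rain'] (min_width=9, slack=2)
Line 13: ['spoon', 'I', 'box'] (min_width=11, slack=0)
Line 14: ['is'] (min_width=2, slack=9)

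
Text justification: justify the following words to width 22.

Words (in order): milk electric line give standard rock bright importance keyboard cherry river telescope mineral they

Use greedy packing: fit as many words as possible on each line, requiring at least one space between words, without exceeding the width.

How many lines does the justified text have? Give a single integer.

Line 1: ['milk', 'electric', 'line'] (min_width=18, slack=4)
Line 2: ['give', 'standard', 'rock'] (min_width=18, slack=4)
Line 3: ['bright', 'importance'] (min_width=17, slack=5)
Line 4: ['keyboard', 'cherry', 'river'] (min_width=21, slack=1)
Line 5: ['telescope', 'mineral', 'they'] (min_width=22, slack=0)
Total lines: 5

Answer: 5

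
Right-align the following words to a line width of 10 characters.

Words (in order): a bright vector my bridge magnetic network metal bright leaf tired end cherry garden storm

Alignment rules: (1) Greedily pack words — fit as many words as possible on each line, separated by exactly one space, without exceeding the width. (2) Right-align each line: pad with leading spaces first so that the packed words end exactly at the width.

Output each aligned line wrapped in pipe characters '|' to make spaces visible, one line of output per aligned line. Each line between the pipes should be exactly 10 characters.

Answer: |  a bright|
| vector my|
|    bridge|
|  magnetic|
|   network|
|     metal|
|    bright|
|leaf tired|
|end cherry|
|    garden|
|     storm|

Derivation:
Line 1: ['a', 'bright'] (min_width=8, slack=2)
Line 2: ['vector', 'my'] (min_width=9, slack=1)
Line 3: ['bridge'] (min_width=6, slack=4)
Line 4: ['magnetic'] (min_width=8, slack=2)
Line 5: ['network'] (min_width=7, slack=3)
Line 6: ['metal'] (min_width=5, slack=5)
Line 7: ['bright'] (min_width=6, slack=4)
Line 8: ['leaf', 'tired'] (min_width=10, slack=0)
Line 9: ['end', 'cherry'] (min_width=10, slack=0)
Line 10: ['garden'] (min_width=6, slack=4)
Line 11: ['storm'] (min_width=5, slack=5)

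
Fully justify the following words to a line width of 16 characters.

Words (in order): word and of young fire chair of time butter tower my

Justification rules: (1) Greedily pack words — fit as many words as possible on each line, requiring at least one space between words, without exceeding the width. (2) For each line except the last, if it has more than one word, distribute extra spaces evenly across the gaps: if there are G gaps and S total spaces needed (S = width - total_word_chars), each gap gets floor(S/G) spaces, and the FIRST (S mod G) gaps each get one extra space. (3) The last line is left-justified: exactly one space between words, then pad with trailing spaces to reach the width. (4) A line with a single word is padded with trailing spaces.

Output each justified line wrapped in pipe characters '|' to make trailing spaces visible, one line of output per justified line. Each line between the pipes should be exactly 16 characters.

Answer: |word    and   of|
|young fire chair|
|of  time  butter|
|tower my        |

Derivation:
Line 1: ['word', 'and', 'of'] (min_width=11, slack=5)
Line 2: ['young', 'fire', 'chair'] (min_width=16, slack=0)
Line 3: ['of', 'time', 'butter'] (min_width=14, slack=2)
Line 4: ['tower', 'my'] (min_width=8, slack=8)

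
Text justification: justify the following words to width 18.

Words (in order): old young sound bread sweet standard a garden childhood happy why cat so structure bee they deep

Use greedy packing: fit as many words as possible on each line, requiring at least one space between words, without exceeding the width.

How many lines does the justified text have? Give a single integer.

Line 1: ['old', 'young', 'sound'] (min_width=15, slack=3)
Line 2: ['bread', 'sweet'] (min_width=11, slack=7)
Line 3: ['standard', 'a', 'garden'] (min_width=17, slack=1)
Line 4: ['childhood', 'happy'] (min_width=15, slack=3)
Line 5: ['why', 'cat', 'so'] (min_width=10, slack=8)
Line 6: ['structure', 'bee', 'they'] (min_width=18, slack=0)
Line 7: ['deep'] (min_width=4, slack=14)
Total lines: 7

Answer: 7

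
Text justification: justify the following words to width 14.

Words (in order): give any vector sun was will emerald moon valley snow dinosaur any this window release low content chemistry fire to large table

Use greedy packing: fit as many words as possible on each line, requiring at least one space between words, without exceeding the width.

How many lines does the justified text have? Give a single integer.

Answer: 10

Derivation:
Line 1: ['give', 'any'] (min_width=8, slack=6)
Line 2: ['vector', 'sun', 'was'] (min_width=14, slack=0)
Line 3: ['will', 'emerald'] (min_width=12, slack=2)
Line 4: ['moon', 'valley'] (min_width=11, slack=3)
Line 5: ['snow', 'dinosaur'] (min_width=13, slack=1)
Line 6: ['any', 'this'] (min_width=8, slack=6)
Line 7: ['window', 'release'] (min_width=14, slack=0)
Line 8: ['low', 'content'] (min_width=11, slack=3)
Line 9: ['chemistry', 'fire'] (min_width=14, slack=0)
Line 10: ['to', 'large', 'table'] (min_width=14, slack=0)
Total lines: 10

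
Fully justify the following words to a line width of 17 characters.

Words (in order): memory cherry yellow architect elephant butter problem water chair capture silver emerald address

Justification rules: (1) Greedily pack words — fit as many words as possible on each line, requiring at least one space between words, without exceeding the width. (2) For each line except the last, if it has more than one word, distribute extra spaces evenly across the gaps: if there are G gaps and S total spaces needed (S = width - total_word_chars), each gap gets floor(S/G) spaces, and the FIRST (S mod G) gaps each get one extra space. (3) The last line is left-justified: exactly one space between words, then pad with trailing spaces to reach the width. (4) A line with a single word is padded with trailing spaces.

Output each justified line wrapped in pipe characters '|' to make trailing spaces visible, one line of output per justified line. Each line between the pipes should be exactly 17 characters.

Line 1: ['memory', 'cherry'] (min_width=13, slack=4)
Line 2: ['yellow', 'architect'] (min_width=16, slack=1)
Line 3: ['elephant', 'butter'] (min_width=15, slack=2)
Line 4: ['problem', 'water'] (min_width=13, slack=4)
Line 5: ['chair', 'capture'] (min_width=13, slack=4)
Line 6: ['silver', 'emerald'] (min_width=14, slack=3)
Line 7: ['address'] (min_width=7, slack=10)

Answer: |memory     cherry|
|yellow  architect|
|elephant   butter|
|problem     water|
|chair     capture|
|silver    emerald|
|address          |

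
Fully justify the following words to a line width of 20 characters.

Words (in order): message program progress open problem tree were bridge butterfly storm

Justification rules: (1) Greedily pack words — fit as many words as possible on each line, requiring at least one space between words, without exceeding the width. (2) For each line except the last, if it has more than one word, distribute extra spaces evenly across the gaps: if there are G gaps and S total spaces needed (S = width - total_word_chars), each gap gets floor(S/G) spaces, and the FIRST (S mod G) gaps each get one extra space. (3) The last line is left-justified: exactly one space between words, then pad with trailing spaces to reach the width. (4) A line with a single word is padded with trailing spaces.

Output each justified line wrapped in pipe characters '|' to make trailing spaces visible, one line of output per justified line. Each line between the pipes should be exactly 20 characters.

Answer: |message      program|
|progress        open|
|problem   tree  were|
|bridge     butterfly|
|storm               |

Derivation:
Line 1: ['message', 'program'] (min_width=15, slack=5)
Line 2: ['progress', 'open'] (min_width=13, slack=7)
Line 3: ['problem', 'tree', 'were'] (min_width=17, slack=3)
Line 4: ['bridge', 'butterfly'] (min_width=16, slack=4)
Line 5: ['storm'] (min_width=5, slack=15)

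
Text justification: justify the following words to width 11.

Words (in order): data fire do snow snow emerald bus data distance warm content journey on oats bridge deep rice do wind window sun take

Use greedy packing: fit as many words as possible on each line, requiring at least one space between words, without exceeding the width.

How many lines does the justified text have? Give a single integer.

Answer: 14

Derivation:
Line 1: ['data', 'fire'] (min_width=9, slack=2)
Line 2: ['do', 'snow'] (min_width=7, slack=4)
Line 3: ['snow'] (min_width=4, slack=7)
Line 4: ['emerald', 'bus'] (min_width=11, slack=0)
Line 5: ['data'] (min_width=4, slack=7)
Line 6: ['distance'] (min_width=8, slack=3)
Line 7: ['warm'] (min_width=4, slack=7)
Line 8: ['content'] (min_width=7, slack=4)
Line 9: ['journey', 'on'] (min_width=10, slack=1)
Line 10: ['oats', 'bridge'] (min_width=11, slack=0)
Line 11: ['deep', 'rice'] (min_width=9, slack=2)
Line 12: ['do', 'wind'] (min_width=7, slack=4)
Line 13: ['window', 'sun'] (min_width=10, slack=1)
Line 14: ['take'] (min_width=4, slack=7)
Total lines: 14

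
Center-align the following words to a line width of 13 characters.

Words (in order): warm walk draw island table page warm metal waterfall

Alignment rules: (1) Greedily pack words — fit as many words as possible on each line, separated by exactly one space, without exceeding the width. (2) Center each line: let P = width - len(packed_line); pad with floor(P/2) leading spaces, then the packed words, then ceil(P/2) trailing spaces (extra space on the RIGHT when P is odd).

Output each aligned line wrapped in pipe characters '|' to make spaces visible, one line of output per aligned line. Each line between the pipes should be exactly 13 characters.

Line 1: ['warm', 'walk'] (min_width=9, slack=4)
Line 2: ['draw', 'island'] (min_width=11, slack=2)
Line 3: ['table', 'page'] (min_width=10, slack=3)
Line 4: ['warm', 'metal'] (min_width=10, slack=3)
Line 5: ['waterfall'] (min_width=9, slack=4)

Answer: |  warm walk  |
| draw island |
| table page  |
| warm metal  |
|  waterfall  |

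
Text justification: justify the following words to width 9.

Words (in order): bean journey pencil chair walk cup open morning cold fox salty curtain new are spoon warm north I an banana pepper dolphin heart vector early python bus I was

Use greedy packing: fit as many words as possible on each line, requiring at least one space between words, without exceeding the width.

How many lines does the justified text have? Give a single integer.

Answer: 22

Derivation:
Line 1: ['bean'] (min_width=4, slack=5)
Line 2: ['journey'] (min_width=7, slack=2)
Line 3: ['pencil'] (min_width=6, slack=3)
Line 4: ['chair'] (min_width=5, slack=4)
Line 5: ['walk', 'cup'] (min_width=8, slack=1)
Line 6: ['open'] (min_width=4, slack=5)
Line 7: ['morning'] (min_width=7, slack=2)
Line 8: ['cold', 'fox'] (min_width=8, slack=1)
Line 9: ['salty'] (min_width=5, slack=4)
Line 10: ['curtain'] (min_width=7, slack=2)
Line 11: ['new', 'are'] (min_width=7, slack=2)
Line 12: ['spoon'] (min_width=5, slack=4)
Line 13: ['warm'] (min_width=4, slack=5)
Line 14: ['north', 'I'] (min_width=7, slack=2)
Line 15: ['an', 'banana'] (min_width=9, slack=0)
Line 16: ['pepper'] (min_width=6, slack=3)
Line 17: ['dolphin'] (min_width=7, slack=2)
Line 18: ['heart'] (min_width=5, slack=4)
Line 19: ['vector'] (min_width=6, slack=3)
Line 20: ['early'] (min_width=5, slack=4)
Line 21: ['python'] (min_width=6, slack=3)
Line 22: ['bus', 'I', 'was'] (min_width=9, slack=0)
Total lines: 22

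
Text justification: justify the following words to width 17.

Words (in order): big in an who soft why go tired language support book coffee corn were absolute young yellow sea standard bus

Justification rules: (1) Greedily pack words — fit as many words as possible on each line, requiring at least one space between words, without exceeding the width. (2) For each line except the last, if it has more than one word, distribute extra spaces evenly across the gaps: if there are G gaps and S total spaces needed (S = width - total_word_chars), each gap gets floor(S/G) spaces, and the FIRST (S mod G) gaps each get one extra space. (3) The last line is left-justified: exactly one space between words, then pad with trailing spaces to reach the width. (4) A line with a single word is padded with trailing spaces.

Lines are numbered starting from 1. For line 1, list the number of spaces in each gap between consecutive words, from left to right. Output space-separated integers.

Answer: 3 2 2

Derivation:
Line 1: ['big', 'in', 'an', 'who'] (min_width=13, slack=4)
Line 2: ['soft', 'why', 'go', 'tired'] (min_width=17, slack=0)
Line 3: ['language', 'support'] (min_width=16, slack=1)
Line 4: ['book', 'coffee', 'corn'] (min_width=16, slack=1)
Line 5: ['were', 'absolute'] (min_width=13, slack=4)
Line 6: ['young', 'yellow', 'sea'] (min_width=16, slack=1)
Line 7: ['standard', 'bus'] (min_width=12, slack=5)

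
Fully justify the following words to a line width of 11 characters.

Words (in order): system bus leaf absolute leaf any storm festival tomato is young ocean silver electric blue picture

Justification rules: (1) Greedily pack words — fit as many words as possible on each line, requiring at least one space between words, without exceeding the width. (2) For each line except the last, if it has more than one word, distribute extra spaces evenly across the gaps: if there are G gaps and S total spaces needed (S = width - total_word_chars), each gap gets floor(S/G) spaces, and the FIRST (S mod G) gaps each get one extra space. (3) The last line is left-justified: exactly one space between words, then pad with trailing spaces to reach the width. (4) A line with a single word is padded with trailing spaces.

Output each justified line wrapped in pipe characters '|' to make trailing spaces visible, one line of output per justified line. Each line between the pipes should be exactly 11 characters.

Answer: |system  bus|
|leaf       |
|absolute   |
|leaf    any|
|storm      |
|festival   |
|tomato   is|
|young ocean|
|silver     |
|electric   |
|blue       |
|picture    |

Derivation:
Line 1: ['system', 'bus'] (min_width=10, slack=1)
Line 2: ['leaf'] (min_width=4, slack=7)
Line 3: ['absolute'] (min_width=8, slack=3)
Line 4: ['leaf', 'any'] (min_width=8, slack=3)
Line 5: ['storm'] (min_width=5, slack=6)
Line 6: ['festival'] (min_width=8, slack=3)
Line 7: ['tomato', 'is'] (min_width=9, slack=2)
Line 8: ['young', 'ocean'] (min_width=11, slack=0)
Line 9: ['silver'] (min_width=6, slack=5)
Line 10: ['electric'] (min_width=8, slack=3)
Line 11: ['blue'] (min_width=4, slack=7)
Line 12: ['picture'] (min_width=7, slack=4)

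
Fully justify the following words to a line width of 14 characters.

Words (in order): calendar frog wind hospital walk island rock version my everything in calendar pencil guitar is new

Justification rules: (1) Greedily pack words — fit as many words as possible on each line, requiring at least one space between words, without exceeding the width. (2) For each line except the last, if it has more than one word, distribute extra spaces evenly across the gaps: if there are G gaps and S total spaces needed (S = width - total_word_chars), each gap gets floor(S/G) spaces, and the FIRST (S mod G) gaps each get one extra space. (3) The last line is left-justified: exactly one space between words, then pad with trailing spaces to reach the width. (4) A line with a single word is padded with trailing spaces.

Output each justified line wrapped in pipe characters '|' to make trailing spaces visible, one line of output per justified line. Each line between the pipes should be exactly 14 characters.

Line 1: ['calendar', 'frog'] (min_width=13, slack=1)
Line 2: ['wind', 'hospital'] (min_width=13, slack=1)
Line 3: ['walk', 'island'] (min_width=11, slack=3)
Line 4: ['rock', 'version'] (min_width=12, slack=2)
Line 5: ['my', 'everything'] (min_width=13, slack=1)
Line 6: ['in', 'calendar'] (min_width=11, slack=3)
Line 7: ['pencil', 'guitar'] (min_width=13, slack=1)
Line 8: ['is', 'new'] (min_width=6, slack=8)

Answer: |calendar  frog|
|wind  hospital|
|walk    island|
|rock   version|
|my  everything|
|in    calendar|
|pencil  guitar|
|is new        |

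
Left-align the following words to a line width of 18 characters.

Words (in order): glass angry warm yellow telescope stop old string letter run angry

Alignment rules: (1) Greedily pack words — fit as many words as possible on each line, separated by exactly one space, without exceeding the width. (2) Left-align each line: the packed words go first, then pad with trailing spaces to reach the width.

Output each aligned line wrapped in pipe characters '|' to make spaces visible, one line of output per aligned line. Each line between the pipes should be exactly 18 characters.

Answer: |glass angry warm  |
|yellow telescope  |
|stop old string   |
|letter run angry  |

Derivation:
Line 1: ['glass', 'angry', 'warm'] (min_width=16, slack=2)
Line 2: ['yellow', 'telescope'] (min_width=16, slack=2)
Line 3: ['stop', 'old', 'string'] (min_width=15, slack=3)
Line 4: ['letter', 'run', 'angry'] (min_width=16, slack=2)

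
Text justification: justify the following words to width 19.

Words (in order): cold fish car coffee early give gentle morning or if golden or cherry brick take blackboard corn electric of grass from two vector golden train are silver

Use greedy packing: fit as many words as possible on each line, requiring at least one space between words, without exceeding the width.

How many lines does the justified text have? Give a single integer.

Line 1: ['cold', 'fish', 'car'] (min_width=13, slack=6)
Line 2: ['coffee', 'early', 'give'] (min_width=17, slack=2)
Line 3: ['gentle', 'morning', 'or'] (min_width=17, slack=2)
Line 4: ['if', 'golden', 'or', 'cherry'] (min_width=19, slack=0)
Line 5: ['brick', 'take'] (min_width=10, slack=9)
Line 6: ['blackboard', 'corn'] (min_width=15, slack=4)
Line 7: ['electric', 'of', 'grass'] (min_width=17, slack=2)
Line 8: ['from', 'two', 'vector'] (min_width=15, slack=4)
Line 9: ['golden', 'train', 'are'] (min_width=16, slack=3)
Line 10: ['silver'] (min_width=6, slack=13)
Total lines: 10

Answer: 10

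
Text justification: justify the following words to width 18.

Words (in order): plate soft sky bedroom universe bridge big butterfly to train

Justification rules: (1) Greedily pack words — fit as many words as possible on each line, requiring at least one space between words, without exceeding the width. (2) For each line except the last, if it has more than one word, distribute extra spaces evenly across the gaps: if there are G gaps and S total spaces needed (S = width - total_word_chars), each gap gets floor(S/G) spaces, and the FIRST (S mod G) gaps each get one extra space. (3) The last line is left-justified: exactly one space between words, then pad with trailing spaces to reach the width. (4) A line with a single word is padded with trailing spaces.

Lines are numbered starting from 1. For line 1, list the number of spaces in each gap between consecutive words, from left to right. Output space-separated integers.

Line 1: ['plate', 'soft', 'sky'] (min_width=14, slack=4)
Line 2: ['bedroom', 'universe'] (min_width=16, slack=2)
Line 3: ['bridge', 'big'] (min_width=10, slack=8)
Line 4: ['butterfly', 'to', 'train'] (min_width=18, slack=0)

Answer: 3 3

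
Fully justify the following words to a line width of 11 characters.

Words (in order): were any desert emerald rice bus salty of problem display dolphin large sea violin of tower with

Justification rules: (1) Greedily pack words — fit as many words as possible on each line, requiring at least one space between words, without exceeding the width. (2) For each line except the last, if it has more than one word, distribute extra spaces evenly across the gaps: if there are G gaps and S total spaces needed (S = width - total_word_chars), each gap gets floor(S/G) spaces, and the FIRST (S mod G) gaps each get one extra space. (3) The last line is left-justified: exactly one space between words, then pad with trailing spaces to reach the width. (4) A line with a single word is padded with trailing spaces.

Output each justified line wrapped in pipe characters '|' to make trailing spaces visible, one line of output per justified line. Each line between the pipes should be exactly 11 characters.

Answer: |were    any|
|desert     |
|emerald    |
|rice    bus|
|salty    of|
|problem    |
|display    |
|dolphin    |
|large   sea|
|violin   of|
|tower with |

Derivation:
Line 1: ['were', 'any'] (min_width=8, slack=3)
Line 2: ['desert'] (min_width=6, slack=5)
Line 3: ['emerald'] (min_width=7, slack=4)
Line 4: ['rice', 'bus'] (min_width=8, slack=3)
Line 5: ['salty', 'of'] (min_width=8, slack=3)
Line 6: ['problem'] (min_width=7, slack=4)
Line 7: ['display'] (min_width=7, slack=4)
Line 8: ['dolphin'] (min_width=7, slack=4)
Line 9: ['large', 'sea'] (min_width=9, slack=2)
Line 10: ['violin', 'of'] (min_width=9, slack=2)
Line 11: ['tower', 'with'] (min_width=10, slack=1)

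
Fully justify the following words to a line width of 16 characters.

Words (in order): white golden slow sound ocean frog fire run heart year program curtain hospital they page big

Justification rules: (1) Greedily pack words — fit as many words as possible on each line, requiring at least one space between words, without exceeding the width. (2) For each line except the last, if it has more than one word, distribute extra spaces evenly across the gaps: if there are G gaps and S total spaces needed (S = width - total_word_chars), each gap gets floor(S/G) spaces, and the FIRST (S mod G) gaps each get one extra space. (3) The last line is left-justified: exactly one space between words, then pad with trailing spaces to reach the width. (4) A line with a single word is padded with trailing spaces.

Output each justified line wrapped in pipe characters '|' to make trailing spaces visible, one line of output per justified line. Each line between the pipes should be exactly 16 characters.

Answer: |white     golden|
|slow sound ocean|
|frog   fire  run|
|heart       year|
|program  curtain|
|hospital    they|
|page big        |

Derivation:
Line 1: ['white', 'golden'] (min_width=12, slack=4)
Line 2: ['slow', 'sound', 'ocean'] (min_width=16, slack=0)
Line 3: ['frog', 'fire', 'run'] (min_width=13, slack=3)
Line 4: ['heart', 'year'] (min_width=10, slack=6)
Line 5: ['program', 'curtain'] (min_width=15, slack=1)
Line 6: ['hospital', 'they'] (min_width=13, slack=3)
Line 7: ['page', 'big'] (min_width=8, slack=8)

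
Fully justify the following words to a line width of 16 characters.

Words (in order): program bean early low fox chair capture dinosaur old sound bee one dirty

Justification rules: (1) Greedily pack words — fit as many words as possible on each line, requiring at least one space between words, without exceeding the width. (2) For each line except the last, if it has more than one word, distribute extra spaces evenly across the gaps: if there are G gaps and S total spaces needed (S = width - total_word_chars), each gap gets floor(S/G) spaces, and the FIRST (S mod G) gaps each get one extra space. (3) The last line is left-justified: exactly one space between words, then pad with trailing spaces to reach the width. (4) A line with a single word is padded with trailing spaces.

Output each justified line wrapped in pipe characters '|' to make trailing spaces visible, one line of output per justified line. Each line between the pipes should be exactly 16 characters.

Answer: |program     bean|
|early   low  fox|
|chair    capture|
|dinosaur     old|
|sound   bee  one|
|dirty           |

Derivation:
Line 1: ['program', 'bean'] (min_width=12, slack=4)
Line 2: ['early', 'low', 'fox'] (min_width=13, slack=3)
Line 3: ['chair', 'capture'] (min_width=13, slack=3)
Line 4: ['dinosaur', 'old'] (min_width=12, slack=4)
Line 5: ['sound', 'bee', 'one'] (min_width=13, slack=3)
Line 6: ['dirty'] (min_width=5, slack=11)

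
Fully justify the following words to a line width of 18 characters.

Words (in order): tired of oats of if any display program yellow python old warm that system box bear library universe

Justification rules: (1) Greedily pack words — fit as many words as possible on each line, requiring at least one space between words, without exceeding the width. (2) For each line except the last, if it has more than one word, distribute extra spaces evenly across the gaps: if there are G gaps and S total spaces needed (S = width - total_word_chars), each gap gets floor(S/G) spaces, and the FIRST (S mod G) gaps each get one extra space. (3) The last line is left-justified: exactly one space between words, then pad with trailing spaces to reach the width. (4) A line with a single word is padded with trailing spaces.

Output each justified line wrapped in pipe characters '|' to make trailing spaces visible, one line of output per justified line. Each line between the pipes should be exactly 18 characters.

Answer: |tired  of  oats of|
|if   any   display|
|program     yellow|
|python   old  warm|
|that   system  box|
|bear       library|
|universe          |

Derivation:
Line 1: ['tired', 'of', 'oats', 'of'] (min_width=16, slack=2)
Line 2: ['if', 'any', 'display'] (min_width=14, slack=4)
Line 3: ['program', 'yellow'] (min_width=14, slack=4)
Line 4: ['python', 'old', 'warm'] (min_width=15, slack=3)
Line 5: ['that', 'system', 'box'] (min_width=15, slack=3)
Line 6: ['bear', 'library'] (min_width=12, slack=6)
Line 7: ['universe'] (min_width=8, slack=10)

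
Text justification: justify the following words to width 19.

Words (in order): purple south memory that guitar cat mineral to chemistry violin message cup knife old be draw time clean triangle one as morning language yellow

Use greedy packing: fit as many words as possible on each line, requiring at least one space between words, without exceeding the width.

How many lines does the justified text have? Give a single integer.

Answer: 9

Derivation:
Line 1: ['purple', 'south', 'memory'] (min_width=19, slack=0)
Line 2: ['that', 'guitar', 'cat'] (min_width=15, slack=4)
Line 3: ['mineral', 'to'] (min_width=10, slack=9)
Line 4: ['chemistry', 'violin'] (min_width=16, slack=3)
Line 5: ['message', 'cup', 'knife'] (min_width=17, slack=2)
Line 6: ['old', 'be', 'draw', 'time'] (min_width=16, slack=3)
Line 7: ['clean', 'triangle', 'one'] (min_width=18, slack=1)
Line 8: ['as', 'morning', 'language'] (min_width=19, slack=0)
Line 9: ['yellow'] (min_width=6, slack=13)
Total lines: 9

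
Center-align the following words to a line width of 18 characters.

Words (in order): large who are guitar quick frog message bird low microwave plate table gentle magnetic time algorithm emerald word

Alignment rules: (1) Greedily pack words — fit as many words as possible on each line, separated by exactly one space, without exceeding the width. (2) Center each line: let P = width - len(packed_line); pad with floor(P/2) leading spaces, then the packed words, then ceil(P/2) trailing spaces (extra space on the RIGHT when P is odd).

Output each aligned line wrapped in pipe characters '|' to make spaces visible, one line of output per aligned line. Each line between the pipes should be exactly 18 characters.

Answer: |  large who are   |
|guitar quick frog |
| message bird low |
| microwave plate  |
|   table gentle   |
|  magnetic time   |
|algorithm emerald |
|       word       |

Derivation:
Line 1: ['large', 'who', 'are'] (min_width=13, slack=5)
Line 2: ['guitar', 'quick', 'frog'] (min_width=17, slack=1)
Line 3: ['message', 'bird', 'low'] (min_width=16, slack=2)
Line 4: ['microwave', 'plate'] (min_width=15, slack=3)
Line 5: ['table', 'gentle'] (min_width=12, slack=6)
Line 6: ['magnetic', 'time'] (min_width=13, slack=5)
Line 7: ['algorithm', 'emerald'] (min_width=17, slack=1)
Line 8: ['word'] (min_width=4, slack=14)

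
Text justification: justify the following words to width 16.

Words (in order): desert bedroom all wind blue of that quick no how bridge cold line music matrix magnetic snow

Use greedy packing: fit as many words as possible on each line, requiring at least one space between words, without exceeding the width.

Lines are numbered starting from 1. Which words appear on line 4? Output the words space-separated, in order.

Line 1: ['desert', 'bedroom'] (min_width=14, slack=2)
Line 2: ['all', 'wind', 'blue', 'of'] (min_width=16, slack=0)
Line 3: ['that', 'quick', 'no'] (min_width=13, slack=3)
Line 4: ['how', 'bridge', 'cold'] (min_width=15, slack=1)
Line 5: ['line', 'music'] (min_width=10, slack=6)
Line 6: ['matrix', 'magnetic'] (min_width=15, slack=1)
Line 7: ['snow'] (min_width=4, slack=12)

Answer: how bridge cold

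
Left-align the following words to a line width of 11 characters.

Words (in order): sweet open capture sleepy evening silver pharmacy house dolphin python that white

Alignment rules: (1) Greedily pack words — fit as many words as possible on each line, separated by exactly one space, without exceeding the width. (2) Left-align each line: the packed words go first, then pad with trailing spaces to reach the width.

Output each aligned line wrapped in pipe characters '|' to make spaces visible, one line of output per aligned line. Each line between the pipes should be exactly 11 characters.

Answer: |sweet open |
|capture    |
|sleepy     |
|evening    |
|silver     |
|pharmacy   |
|house      |
|dolphin    |
|python that|
|white      |

Derivation:
Line 1: ['sweet', 'open'] (min_width=10, slack=1)
Line 2: ['capture'] (min_width=7, slack=4)
Line 3: ['sleepy'] (min_width=6, slack=5)
Line 4: ['evening'] (min_width=7, slack=4)
Line 5: ['silver'] (min_width=6, slack=5)
Line 6: ['pharmacy'] (min_width=8, slack=3)
Line 7: ['house'] (min_width=5, slack=6)
Line 8: ['dolphin'] (min_width=7, slack=4)
Line 9: ['python', 'that'] (min_width=11, slack=0)
Line 10: ['white'] (min_width=5, slack=6)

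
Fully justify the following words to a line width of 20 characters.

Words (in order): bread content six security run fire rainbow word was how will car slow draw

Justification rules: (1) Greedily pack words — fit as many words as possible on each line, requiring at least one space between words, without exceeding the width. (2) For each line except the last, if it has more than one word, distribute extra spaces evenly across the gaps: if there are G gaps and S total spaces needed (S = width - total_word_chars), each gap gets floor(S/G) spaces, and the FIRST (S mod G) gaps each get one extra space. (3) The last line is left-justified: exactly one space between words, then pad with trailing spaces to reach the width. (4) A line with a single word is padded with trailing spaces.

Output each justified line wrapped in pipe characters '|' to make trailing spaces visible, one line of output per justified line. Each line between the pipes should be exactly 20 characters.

Answer: |bread   content  six|
|security   run  fire|
|rainbow word was how|
|will car slow draw  |

Derivation:
Line 1: ['bread', 'content', 'six'] (min_width=17, slack=3)
Line 2: ['security', 'run', 'fire'] (min_width=17, slack=3)
Line 3: ['rainbow', 'word', 'was', 'how'] (min_width=20, slack=0)
Line 4: ['will', 'car', 'slow', 'draw'] (min_width=18, slack=2)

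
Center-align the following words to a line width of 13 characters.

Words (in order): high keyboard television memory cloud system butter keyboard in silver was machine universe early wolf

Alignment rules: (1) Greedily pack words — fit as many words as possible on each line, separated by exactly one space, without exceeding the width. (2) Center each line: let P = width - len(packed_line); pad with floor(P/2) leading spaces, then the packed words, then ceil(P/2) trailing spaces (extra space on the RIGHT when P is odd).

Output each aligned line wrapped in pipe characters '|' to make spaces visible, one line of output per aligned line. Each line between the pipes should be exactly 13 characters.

Answer: |high keyboard|
| television  |
|memory cloud |
|system butter|
| keyboard in |
| silver was  |
|   machine   |
|  universe   |
| early wolf  |

Derivation:
Line 1: ['high', 'keyboard'] (min_width=13, slack=0)
Line 2: ['television'] (min_width=10, slack=3)
Line 3: ['memory', 'cloud'] (min_width=12, slack=1)
Line 4: ['system', 'butter'] (min_width=13, slack=0)
Line 5: ['keyboard', 'in'] (min_width=11, slack=2)
Line 6: ['silver', 'was'] (min_width=10, slack=3)
Line 7: ['machine'] (min_width=7, slack=6)
Line 8: ['universe'] (min_width=8, slack=5)
Line 9: ['early', 'wolf'] (min_width=10, slack=3)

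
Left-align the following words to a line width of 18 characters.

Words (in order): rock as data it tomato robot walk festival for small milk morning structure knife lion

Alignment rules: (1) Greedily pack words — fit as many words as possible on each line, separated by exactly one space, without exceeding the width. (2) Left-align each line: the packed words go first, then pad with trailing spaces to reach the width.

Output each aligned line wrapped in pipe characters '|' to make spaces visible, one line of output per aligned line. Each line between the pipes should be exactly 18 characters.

Answer: |rock as data it   |
|tomato robot walk |
|festival for small|
|milk morning      |
|structure knife   |
|lion              |

Derivation:
Line 1: ['rock', 'as', 'data', 'it'] (min_width=15, slack=3)
Line 2: ['tomato', 'robot', 'walk'] (min_width=17, slack=1)
Line 3: ['festival', 'for', 'small'] (min_width=18, slack=0)
Line 4: ['milk', 'morning'] (min_width=12, slack=6)
Line 5: ['structure', 'knife'] (min_width=15, slack=3)
Line 6: ['lion'] (min_width=4, slack=14)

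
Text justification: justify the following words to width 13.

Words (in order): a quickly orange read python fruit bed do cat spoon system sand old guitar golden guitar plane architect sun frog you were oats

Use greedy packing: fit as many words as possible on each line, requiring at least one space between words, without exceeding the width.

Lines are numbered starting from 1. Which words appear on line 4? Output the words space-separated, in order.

Answer: bed do cat

Derivation:
Line 1: ['a', 'quickly'] (min_width=9, slack=4)
Line 2: ['orange', 'read'] (min_width=11, slack=2)
Line 3: ['python', 'fruit'] (min_width=12, slack=1)
Line 4: ['bed', 'do', 'cat'] (min_width=10, slack=3)
Line 5: ['spoon', 'system'] (min_width=12, slack=1)
Line 6: ['sand', 'old'] (min_width=8, slack=5)
Line 7: ['guitar', 'golden'] (min_width=13, slack=0)
Line 8: ['guitar', 'plane'] (min_width=12, slack=1)
Line 9: ['architect', 'sun'] (min_width=13, slack=0)
Line 10: ['frog', 'you', 'were'] (min_width=13, slack=0)
Line 11: ['oats'] (min_width=4, slack=9)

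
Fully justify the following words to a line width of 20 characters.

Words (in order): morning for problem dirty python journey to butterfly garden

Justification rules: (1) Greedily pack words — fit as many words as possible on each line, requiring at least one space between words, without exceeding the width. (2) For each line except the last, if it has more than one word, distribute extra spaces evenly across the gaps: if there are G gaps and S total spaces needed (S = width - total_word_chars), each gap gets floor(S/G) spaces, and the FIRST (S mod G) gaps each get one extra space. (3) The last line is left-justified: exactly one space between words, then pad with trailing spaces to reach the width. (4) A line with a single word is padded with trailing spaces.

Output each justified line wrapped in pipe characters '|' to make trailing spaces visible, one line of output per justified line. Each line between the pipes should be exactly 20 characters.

Answer: |morning  for problem|
|dirty python journey|
|to butterfly garden |

Derivation:
Line 1: ['morning', 'for', 'problem'] (min_width=19, slack=1)
Line 2: ['dirty', 'python', 'journey'] (min_width=20, slack=0)
Line 3: ['to', 'butterfly', 'garden'] (min_width=19, slack=1)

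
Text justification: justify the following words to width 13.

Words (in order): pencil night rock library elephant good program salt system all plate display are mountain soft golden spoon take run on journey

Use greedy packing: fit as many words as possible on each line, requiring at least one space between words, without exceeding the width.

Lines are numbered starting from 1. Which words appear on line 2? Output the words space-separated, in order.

Line 1: ['pencil', 'night'] (min_width=12, slack=1)
Line 2: ['rock', 'library'] (min_width=12, slack=1)
Line 3: ['elephant', 'good'] (min_width=13, slack=0)
Line 4: ['program', 'salt'] (min_width=12, slack=1)
Line 5: ['system', 'all'] (min_width=10, slack=3)
Line 6: ['plate', 'display'] (min_width=13, slack=0)
Line 7: ['are', 'mountain'] (min_width=12, slack=1)
Line 8: ['soft', 'golden'] (min_width=11, slack=2)
Line 9: ['spoon', 'take'] (min_width=10, slack=3)
Line 10: ['run', 'on'] (min_width=6, slack=7)
Line 11: ['journey'] (min_width=7, slack=6)

Answer: rock library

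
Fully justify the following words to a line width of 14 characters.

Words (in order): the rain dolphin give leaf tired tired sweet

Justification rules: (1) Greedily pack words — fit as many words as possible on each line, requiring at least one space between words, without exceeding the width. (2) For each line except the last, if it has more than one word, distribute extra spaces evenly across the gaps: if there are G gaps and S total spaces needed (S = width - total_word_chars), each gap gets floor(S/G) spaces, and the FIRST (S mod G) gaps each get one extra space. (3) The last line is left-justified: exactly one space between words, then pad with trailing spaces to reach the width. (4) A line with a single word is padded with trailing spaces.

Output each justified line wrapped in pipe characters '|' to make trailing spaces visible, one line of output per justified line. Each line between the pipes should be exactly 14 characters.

Answer: |the       rain|
|dolphin   give|
|leaf     tired|
|tired sweet   |

Derivation:
Line 1: ['the', 'rain'] (min_width=8, slack=6)
Line 2: ['dolphin', 'give'] (min_width=12, slack=2)
Line 3: ['leaf', 'tired'] (min_width=10, slack=4)
Line 4: ['tired', 'sweet'] (min_width=11, slack=3)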